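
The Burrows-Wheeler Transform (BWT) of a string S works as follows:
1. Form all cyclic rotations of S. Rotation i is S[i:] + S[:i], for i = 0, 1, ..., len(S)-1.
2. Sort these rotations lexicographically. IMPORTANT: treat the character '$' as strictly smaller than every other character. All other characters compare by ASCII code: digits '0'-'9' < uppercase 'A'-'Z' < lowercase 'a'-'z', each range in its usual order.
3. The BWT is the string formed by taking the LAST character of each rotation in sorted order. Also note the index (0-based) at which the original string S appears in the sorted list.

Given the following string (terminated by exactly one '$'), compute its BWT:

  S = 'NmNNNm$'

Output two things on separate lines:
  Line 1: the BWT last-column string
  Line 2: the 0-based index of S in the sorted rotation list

All 7 rotations (rotation i = S[i:]+S[:i]):
  rot[0] = NmNNNm$
  rot[1] = mNNNm$N
  rot[2] = NNNm$Nm
  rot[3] = NNm$NmN
  rot[4] = Nm$NmNN
  rot[5] = m$NmNNN
  rot[6] = $NmNNNm
Sorted (with $ < everything):
  sorted[0] = $NmNNNm  (last char: 'm')
  sorted[1] = NNNm$Nm  (last char: 'm')
  sorted[2] = NNm$NmN  (last char: 'N')
  sorted[3] = Nm$NmNN  (last char: 'N')
  sorted[4] = NmNNNm$  (last char: '$')
  sorted[5] = m$NmNNN  (last char: 'N')
  sorted[6] = mNNNm$N  (last char: 'N')
Last column: mmNN$NN
Original string S is at sorted index 4

Answer: mmNN$NN
4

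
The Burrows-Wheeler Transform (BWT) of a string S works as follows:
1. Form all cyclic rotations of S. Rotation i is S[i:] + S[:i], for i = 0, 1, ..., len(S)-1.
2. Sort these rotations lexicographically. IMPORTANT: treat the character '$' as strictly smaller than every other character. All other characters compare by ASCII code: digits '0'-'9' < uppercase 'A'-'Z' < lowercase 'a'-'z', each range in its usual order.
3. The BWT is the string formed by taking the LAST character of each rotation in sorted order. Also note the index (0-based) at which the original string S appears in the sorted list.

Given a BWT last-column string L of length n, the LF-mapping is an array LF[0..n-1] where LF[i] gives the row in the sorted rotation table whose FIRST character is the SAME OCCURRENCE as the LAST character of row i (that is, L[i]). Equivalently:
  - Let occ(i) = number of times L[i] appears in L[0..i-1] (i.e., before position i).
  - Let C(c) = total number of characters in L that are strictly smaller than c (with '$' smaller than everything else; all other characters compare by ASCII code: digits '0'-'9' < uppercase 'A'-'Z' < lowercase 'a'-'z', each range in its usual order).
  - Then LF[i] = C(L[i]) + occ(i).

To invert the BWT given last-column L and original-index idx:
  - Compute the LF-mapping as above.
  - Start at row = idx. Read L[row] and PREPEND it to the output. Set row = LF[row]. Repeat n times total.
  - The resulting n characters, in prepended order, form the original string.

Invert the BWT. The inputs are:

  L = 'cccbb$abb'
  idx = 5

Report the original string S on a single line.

Answer: bcbbbcac$

Derivation:
LF mapping: 6 7 8 2 3 0 1 4 5
Walk LF starting at row 5, prepending L[row]:
  step 1: row=5, L[5]='$', prepend. Next row=LF[5]=0
  step 2: row=0, L[0]='c', prepend. Next row=LF[0]=6
  step 3: row=6, L[6]='a', prepend. Next row=LF[6]=1
  step 4: row=1, L[1]='c', prepend. Next row=LF[1]=7
  step 5: row=7, L[7]='b', prepend. Next row=LF[7]=4
  step 6: row=4, L[4]='b', prepend. Next row=LF[4]=3
  step 7: row=3, L[3]='b', prepend. Next row=LF[3]=2
  step 8: row=2, L[2]='c', prepend. Next row=LF[2]=8
  step 9: row=8, L[8]='b', prepend. Next row=LF[8]=5
Reversed output: bcbbbcac$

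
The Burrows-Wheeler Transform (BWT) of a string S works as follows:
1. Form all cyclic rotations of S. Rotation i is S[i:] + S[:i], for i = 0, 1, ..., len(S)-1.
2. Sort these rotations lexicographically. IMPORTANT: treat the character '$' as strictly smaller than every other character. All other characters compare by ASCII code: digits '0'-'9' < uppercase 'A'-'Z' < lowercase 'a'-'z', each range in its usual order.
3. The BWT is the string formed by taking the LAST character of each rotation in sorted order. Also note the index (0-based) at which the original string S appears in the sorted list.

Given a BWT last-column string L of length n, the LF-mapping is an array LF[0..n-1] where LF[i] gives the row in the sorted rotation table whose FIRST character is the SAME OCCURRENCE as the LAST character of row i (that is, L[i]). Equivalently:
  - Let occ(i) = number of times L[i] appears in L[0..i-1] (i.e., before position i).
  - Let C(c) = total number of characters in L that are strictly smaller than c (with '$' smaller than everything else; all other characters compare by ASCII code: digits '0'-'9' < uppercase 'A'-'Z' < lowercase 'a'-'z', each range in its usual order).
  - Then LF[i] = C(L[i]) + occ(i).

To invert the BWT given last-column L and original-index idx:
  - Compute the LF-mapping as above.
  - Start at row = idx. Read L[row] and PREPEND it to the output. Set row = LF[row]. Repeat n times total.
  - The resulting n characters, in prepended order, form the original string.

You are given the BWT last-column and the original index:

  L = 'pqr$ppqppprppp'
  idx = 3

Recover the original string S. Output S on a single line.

Answer: ppprpppqpprqp$

Derivation:
LF mapping: 1 10 12 0 2 3 11 4 5 6 13 7 8 9
Walk LF starting at row 3, prepending L[row]:
  step 1: row=3, L[3]='$', prepend. Next row=LF[3]=0
  step 2: row=0, L[0]='p', prepend. Next row=LF[0]=1
  step 3: row=1, L[1]='q', prepend. Next row=LF[1]=10
  step 4: row=10, L[10]='r', prepend. Next row=LF[10]=13
  step 5: row=13, L[13]='p', prepend. Next row=LF[13]=9
  step 6: row=9, L[9]='p', prepend. Next row=LF[9]=6
  step 7: row=6, L[6]='q', prepend. Next row=LF[6]=11
  step 8: row=11, L[11]='p', prepend. Next row=LF[11]=7
  step 9: row=7, L[7]='p', prepend. Next row=LF[7]=4
  step 10: row=4, L[4]='p', prepend. Next row=LF[4]=2
  step 11: row=2, L[2]='r', prepend. Next row=LF[2]=12
  step 12: row=12, L[12]='p', prepend. Next row=LF[12]=8
  step 13: row=8, L[8]='p', prepend. Next row=LF[8]=5
  step 14: row=5, L[5]='p', prepend. Next row=LF[5]=3
Reversed output: ppprpppqpprqp$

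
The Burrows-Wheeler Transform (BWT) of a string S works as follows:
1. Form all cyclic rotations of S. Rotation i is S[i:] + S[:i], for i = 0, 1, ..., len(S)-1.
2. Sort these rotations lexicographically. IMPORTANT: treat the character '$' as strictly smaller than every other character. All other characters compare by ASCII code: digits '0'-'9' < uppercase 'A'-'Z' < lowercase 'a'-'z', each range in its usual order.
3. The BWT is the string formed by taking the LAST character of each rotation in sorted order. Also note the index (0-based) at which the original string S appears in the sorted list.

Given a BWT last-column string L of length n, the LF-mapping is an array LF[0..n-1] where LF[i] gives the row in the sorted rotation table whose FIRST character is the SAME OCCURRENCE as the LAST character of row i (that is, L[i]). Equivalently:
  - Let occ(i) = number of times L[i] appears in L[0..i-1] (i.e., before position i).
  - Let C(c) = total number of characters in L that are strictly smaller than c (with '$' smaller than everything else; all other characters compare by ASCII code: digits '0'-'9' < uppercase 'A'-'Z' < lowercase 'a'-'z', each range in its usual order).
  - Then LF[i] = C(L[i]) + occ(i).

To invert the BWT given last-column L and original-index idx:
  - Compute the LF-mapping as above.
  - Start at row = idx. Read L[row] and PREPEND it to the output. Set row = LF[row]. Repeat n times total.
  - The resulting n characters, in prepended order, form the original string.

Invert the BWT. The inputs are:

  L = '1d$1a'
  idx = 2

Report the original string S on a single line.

LF mapping: 1 4 0 2 3
Walk LF starting at row 2, prepending L[row]:
  step 1: row=2, L[2]='$', prepend. Next row=LF[2]=0
  step 2: row=0, L[0]='1', prepend. Next row=LF[0]=1
  step 3: row=1, L[1]='d', prepend. Next row=LF[1]=4
  step 4: row=4, L[4]='a', prepend. Next row=LF[4]=3
  step 5: row=3, L[3]='1', prepend. Next row=LF[3]=2
Reversed output: 1ad1$

Answer: 1ad1$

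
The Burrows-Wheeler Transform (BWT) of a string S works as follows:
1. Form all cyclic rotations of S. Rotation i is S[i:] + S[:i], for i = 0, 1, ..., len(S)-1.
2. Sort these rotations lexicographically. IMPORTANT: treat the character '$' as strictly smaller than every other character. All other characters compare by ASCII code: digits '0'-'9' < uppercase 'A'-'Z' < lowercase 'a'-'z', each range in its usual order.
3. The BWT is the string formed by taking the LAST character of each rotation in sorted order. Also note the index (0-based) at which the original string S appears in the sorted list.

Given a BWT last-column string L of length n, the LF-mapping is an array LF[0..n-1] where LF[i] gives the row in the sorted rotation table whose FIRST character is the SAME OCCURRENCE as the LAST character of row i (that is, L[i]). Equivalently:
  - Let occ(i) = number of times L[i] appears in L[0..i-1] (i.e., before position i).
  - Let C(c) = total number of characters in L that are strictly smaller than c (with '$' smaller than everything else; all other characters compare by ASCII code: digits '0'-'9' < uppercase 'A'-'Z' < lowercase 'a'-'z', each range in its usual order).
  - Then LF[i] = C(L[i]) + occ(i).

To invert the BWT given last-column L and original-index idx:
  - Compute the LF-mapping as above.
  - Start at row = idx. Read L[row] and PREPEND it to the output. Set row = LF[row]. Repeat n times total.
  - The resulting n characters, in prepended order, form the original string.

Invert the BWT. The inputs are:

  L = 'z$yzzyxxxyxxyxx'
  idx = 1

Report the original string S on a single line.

LF mapping: 12 0 8 13 14 9 1 2 3 10 4 5 11 6 7
Walk LF starting at row 1, prepending L[row]:
  step 1: row=1, L[1]='$', prepend. Next row=LF[1]=0
  step 2: row=0, L[0]='z', prepend. Next row=LF[0]=12
  step 3: row=12, L[12]='y', prepend. Next row=LF[12]=11
  step 4: row=11, L[11]='x', prepend. Next row=LF[11]=5
  step 5: row=5, L[5]='y', prepend. Next row=LF[5]=9
  step 6: row=9, L[9]='y', prepend. Next row=LF[9]=10
  step 7: row=10, L[10]='x', prepend. Next row=LF[10]=4
  step 8: row=4, L[4]='z', prepend. Next row=LF[4]=14
  step 9: row=14, L[14]='x', prepend. Next row=LF[14]=7
  step 10: row=7, L[7]='x', prepend. Next row=LF[7]=2
  step 11: row=2, L[2]='y', prepend. Next row=LF[2]=8
  step 12: row=8, L[8]='x', prepend. Next row=LF[8]=3
  step 13: row=3, L[3]='z', prepend. Next row=LF[3]=13
  step 14: row=13, L[13]='x', prepend. Next row=LF[13]=6
  step 15: row=6, L[6]='x', prepend. Next row=LF[6]=1
Reversed output: xxzxyxxzxyyxyz$

Answer: xxzxyxxzxyyxyz$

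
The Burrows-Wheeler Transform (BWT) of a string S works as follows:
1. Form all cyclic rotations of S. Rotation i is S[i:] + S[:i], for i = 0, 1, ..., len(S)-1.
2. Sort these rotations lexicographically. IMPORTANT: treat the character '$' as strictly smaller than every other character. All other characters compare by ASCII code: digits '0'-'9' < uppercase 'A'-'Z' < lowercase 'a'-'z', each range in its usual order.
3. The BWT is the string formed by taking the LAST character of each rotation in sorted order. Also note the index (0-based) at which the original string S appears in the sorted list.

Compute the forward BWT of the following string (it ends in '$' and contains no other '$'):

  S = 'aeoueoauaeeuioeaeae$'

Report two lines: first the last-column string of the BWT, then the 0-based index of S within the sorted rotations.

All 20 rotations (rotation i = S[i:]+S[:i]):
  rot[0] = aeoueoauaeeuioeaeae$
  rot[1] = eoueoauaeeuioeaeae$a
  rot[2] = oueoauaeeuioeaeae$ae
  rot[3] = ueoauaeeuioeaeae$aeo
  rot[4] = eoauaeeuioeaeae$aeou
  rot[5] = oauaeeuioeaeae$aeoue
  rot[6] = auaeeuioeaeae$aeoueo
  rot[7] = uaeeuioeaeae$aeoueoa
  rot[8] = aeeuioeaeae$aeoueoau
  rot[9] = eeuioeaeae$aeoueoaua
  rot[10] = euioeaeae$aeoueoauae
  rot[11] = uioeaeae$aeoueoauaee
  rot[12] = ioeaeae$aeoueoauaeeu
  rot[13] = oeaeae$aeoueoauaeeui
  rot[14] = eaeae$aeoueoauaeeuio
  rot[15] = aeae$aeoueoauaeeuioe
  rot[16] = eae$aeoueoauaeeuioea
  rot[17] = ae$aeoueoauaeeuioeae
  rot[18] = e$aeoueoauaeeuioeaea
  rot[19] = $aeoueoauaeeuioeaeae
Sorted (with $ < everything):
  sorted[0] = $aeoueoauaeeuioeaeae  (last char: 'e')
  sorted[1] = ae$aeoueoauaeeuioeae  (last char: 'e')
  sorted[2] = aeae$aeoueoauaeeuioe  (last char: 'e')
  sorted[3] = aeeuioeaeae$aeoueoau  (last char: 'u')
  sorted[4] = aeoueoauaeeuioeaeae$  (last char: '$')
  sorted[5] = auaeeuioeaeae$aeoueo  (last char: 'o')
  sorted[6] = e$aeoueoauaeeuioeaea  (last char: 'a')
  sorted[7] = eae$aeoueoauaeeuioea  (last char: 'a')
  sorted[8] = eaeae$aeoueoauaeeuio  (last char: 'o')
  sorted[9] = eeuioeaeae$aeoueoaua  (last char: 'a')
  sorted[10] = eoauaeeuioeaeae$aeou  (last char: 'u')
  sorted[11] = eoueoauaeeuioeaeae$a  (last char: 'a')
  sorted[12] = euioeaeae$aeoueoauae  (last char: 'e')
  sorted[13] = ioeaeae$aeoueoauaeeu  (last char: 'u')
  sorted[14] = oauaeeuioeaeae$aeoue  (last char: 'e')
  sorted[15] = oeaeae$aeoueoauaeeui  (last char: 'i')
  sorted[16] = oueoauaeeuioeaeae$ae  (last char: 'e')
  sorted[17] = uaeeuioeaeae$aeoueoa  (last char: 'a')
  sorted[18] = ueoauaeeuioeaeae$aeo  (last char: 'o')
  sorted[19] = uioeaeae$aeoueoauaee  (last char: 'e')
Last column: eeeu$oaaoauaeueieaoe
Original string S is at sorted index 4

Answer: eeeu$oaaoauaeueieaoe
4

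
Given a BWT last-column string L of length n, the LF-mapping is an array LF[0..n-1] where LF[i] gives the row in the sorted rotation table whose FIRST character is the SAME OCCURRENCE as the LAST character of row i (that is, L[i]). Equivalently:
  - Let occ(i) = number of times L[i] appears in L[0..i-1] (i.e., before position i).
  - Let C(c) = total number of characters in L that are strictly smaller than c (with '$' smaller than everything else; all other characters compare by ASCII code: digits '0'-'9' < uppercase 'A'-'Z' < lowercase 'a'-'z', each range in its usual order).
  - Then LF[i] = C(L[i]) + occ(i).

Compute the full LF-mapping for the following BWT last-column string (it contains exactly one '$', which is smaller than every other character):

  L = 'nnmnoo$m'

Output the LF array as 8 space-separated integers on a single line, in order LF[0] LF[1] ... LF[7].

Answer: 3 4 1 5 6 7 0 2

Derivation:
Char counts: '$':1, 'm':2, 'n':3, 'o':2
C (first-col start): C('$')=0, C('m')=1, C('n')=3, C('o')=6
L[0]='n': occ=0, LF[0]=C('n')+0=3+0=3
L[1]='n': occ=1, LF[1]=C('n')+1=3+1=4
L[2]='m': occ=0, LF[2]=C('m')+0=1+0=1
L[3]='n': occ=2, LF[3]=C('n')+2=3+2=5
L[4]='o': occ=0, LF[4]=C('o')+0=6+0=6
L[5]='o': occ=1, LF[5]=C('o')+1=6+1=7
L[6]='$': occ=0, LF[6]=C('$')+0=0+0=0
L[7]='m': occ=1, LF[7]=C('m')+1=1+1=2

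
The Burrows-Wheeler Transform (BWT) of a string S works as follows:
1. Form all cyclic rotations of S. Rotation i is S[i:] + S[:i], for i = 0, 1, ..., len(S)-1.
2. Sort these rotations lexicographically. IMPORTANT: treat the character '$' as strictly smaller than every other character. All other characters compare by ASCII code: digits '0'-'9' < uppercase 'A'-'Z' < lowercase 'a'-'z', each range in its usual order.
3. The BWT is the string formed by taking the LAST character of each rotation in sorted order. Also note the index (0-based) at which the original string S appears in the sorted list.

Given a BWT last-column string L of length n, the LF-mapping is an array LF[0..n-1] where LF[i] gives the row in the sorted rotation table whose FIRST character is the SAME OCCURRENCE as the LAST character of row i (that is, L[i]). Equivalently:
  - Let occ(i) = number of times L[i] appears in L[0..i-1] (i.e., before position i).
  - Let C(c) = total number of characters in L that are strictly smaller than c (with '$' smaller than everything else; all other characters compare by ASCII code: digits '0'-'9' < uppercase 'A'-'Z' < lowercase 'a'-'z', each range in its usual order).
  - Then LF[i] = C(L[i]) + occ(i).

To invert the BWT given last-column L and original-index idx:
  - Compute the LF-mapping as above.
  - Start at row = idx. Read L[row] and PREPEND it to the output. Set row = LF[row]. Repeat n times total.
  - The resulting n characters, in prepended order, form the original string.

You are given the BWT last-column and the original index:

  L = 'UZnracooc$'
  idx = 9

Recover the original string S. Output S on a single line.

LF mapping: 1 2 6 9 3 4 7 8 5 0
Walk LF starting at row 9, prepending L[row]:
  step 1: row=9, L[9]='$', prepend. Next row=LF[9]=0
  step 2: row=0, L[0]='U', prepend. Next row=LF[0]=1
  step 3: row=1, L[1]='Z', prepend. Next row=LF[1]=2
  step 4: row=2, L[2]='n', prepend. Next row=LF[2]=6
  step 5: row=6, L[6]='o', prepend. Next row=LF[6]=7
  step 6: row=7, L[7]='o', prepend. Next row=LF[7]=8
  step 7: row=8, L[8]='c', prepend. Next row=LF[8]=5
  step 8: row=5, L[5]='c', prepend. Next row=LF[5]=4
  step 9: row=4, L[4]='a', prepend. Next row=LF[4]=3
  step 10: row=3, L[3]='r', prepend. Next row=LF[3]=9
Reversed output: raccoonZU$

Answer: raccoonZU$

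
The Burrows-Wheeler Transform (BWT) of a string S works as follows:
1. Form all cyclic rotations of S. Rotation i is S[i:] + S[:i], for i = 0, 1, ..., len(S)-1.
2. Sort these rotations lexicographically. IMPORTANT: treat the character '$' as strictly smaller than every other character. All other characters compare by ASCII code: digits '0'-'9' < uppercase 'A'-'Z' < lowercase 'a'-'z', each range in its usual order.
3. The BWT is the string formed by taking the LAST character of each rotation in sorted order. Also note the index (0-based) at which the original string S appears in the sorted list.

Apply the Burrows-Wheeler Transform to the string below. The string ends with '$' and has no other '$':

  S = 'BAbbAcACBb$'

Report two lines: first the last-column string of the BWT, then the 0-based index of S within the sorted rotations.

Answer: bcBb$CABbAA
4

Derivation:
All 11 rotations (rotation i = S[i:]+S[:i]):
  rot[0] = BAbbAcACBb$
  rot[1] = AbbAcACBb$B
  rot[2] = bbAcACBb$BA
  rot[3] = bAcACBb$BAb
  rot[4] = AcACBb$BAbb
  rot[5] = cACBb$BAbbA
  rot[6] = ACBb$BAbbAc
  rot[7] = CBb$BAbbAcA
  rot[8] = Bb$BAbbAcAC
  rot[9] = b$BAbbAcACB
  rot[10] = $BAbbAcACBb
Sorted (with $ < everything):
  sorted[0] = $BAbbAcACBb  (last char: 'b')
  sorted[1] = ACBb$BAbbAc  (last char: 'c')
  sorted[2] = AbbAcACBb$B  (last char: 'B')
  sorted[3] = AcACBb$BAbb  (last char: 'b')
  sorted[4] = BAbbAcACBb$  (last char: '$')
  sorted[5] = Bb$BAbbAcAC  (last char: 'C')
  sorted[6] = CBb$BAbbAcA  (last char: 'A')
  sorted[7] = b$BAbbAcACB  (last char: 'B')
  sorted[8] = bAcACBb$BAb  (last char: 'b')
  sorted[9] = bbAcACBb$BA  (last char: 'A')
  sorted[10] = cACBb$BAbbA  (last char: 'A')
Last column: bcBb$CABbAA
Original string S is at sorted index 4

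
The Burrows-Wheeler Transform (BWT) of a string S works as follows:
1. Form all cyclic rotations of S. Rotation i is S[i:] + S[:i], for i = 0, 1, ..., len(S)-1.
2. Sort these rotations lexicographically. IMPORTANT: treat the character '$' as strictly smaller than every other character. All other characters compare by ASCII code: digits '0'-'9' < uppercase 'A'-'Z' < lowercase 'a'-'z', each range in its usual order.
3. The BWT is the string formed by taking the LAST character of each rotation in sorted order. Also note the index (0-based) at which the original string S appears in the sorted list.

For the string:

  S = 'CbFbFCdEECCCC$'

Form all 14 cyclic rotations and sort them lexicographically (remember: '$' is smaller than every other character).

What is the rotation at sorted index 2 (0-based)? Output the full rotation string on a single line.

All 14 rotations (rotation i = S[i:]+S[:i]):
  rot[0] = CbFbFCdEECCCC$
  rot[1] = bFbFCdEECCCC$C
  rot[2] = FbFCdEECCCC$Cb
  rot[3] = bFCdEECCCC$CbF
  rot[4] = FCdEECCCC$CbFb
  rot[5] = CdEECCCC$CbFbF
  rot[6] = dEECCCC$CbFbFC
  rot[7] = EECCCC$CbFbFCd
  rot[8] = ECCCC$CbFbFCdE
  rot[9] = CCCC$CbFbFCdEE
  rot[10] = CCC$CbFbFCdEEC
  rot[11] = CC$CbFbFCdEECC
  rot[12] = C$CbFbFCdEECCC
  rot[13] = $CbFbFCdEECCCC
Sorted (with $ < everything):
  sorted[0] = $CbFbFCdEECCCC
  sorted[1] = C$CbFbFCdEECCC
  sorted[2] = CC$CbFbFCdEECC
  sorted[3] = CCC$CbFbFCdEEC
  sorted[4] = CCCC$CbFbFCdEE
  sorted[5] = CbFbFCdEECCCC$
  sorted[6] = CdEECCCC$CbFbF
  sorted[7] = ECCCC$CbFbFCdE
  sorted[8] = EECCCC$CbFbFCd
  sorted[9] = FCdEECCCC$CbFb
  sorted[10] = FbFCdEECCCC$Cb
  sorted[11] = bFCdEECCCC$CbF
  sorted[12] = bFbFCdEECCCC$C
  sorted[13] = dEECCCC$CbFbFC
sorted[2] = CC$CbFbFCdEECC

Answer: CC$CbFbFCdEECC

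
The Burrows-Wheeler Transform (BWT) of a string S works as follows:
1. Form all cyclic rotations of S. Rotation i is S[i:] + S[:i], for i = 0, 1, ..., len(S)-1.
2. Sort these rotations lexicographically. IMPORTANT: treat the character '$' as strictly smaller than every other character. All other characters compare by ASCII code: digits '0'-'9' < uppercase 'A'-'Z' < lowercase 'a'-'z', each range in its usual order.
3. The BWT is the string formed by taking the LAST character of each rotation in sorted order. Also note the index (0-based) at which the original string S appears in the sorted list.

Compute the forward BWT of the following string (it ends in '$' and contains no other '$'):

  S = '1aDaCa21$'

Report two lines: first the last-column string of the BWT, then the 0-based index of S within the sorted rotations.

All 9 rotations (rotation i = S[i:]+S[:i]):
  rot[0] = 1aDaCa21$
  rot[1] = aDaCa21$1
  rot[2] = DaCa21$1a
  rot[3] = aCa21$1aD
  rot[4] = Ca21$1aDa
  rot[5] = a21$1aDaC
  rot[6] = 21$1aDaCa
  rot[7] = 1$1aDaCa2
  rot[8] = $1aDaCa21
Sorted (with $ < everything):
  sorted[0] = $1aDaCa21  (last char: '1')
  sorted[1] = 1$1aDaCa2  (last char: '2')
  sorted[2] = 1aDaCa21$  (last char: '$')
  sorted[3] = 21$1aDaCa  (last char: 'a')
  sorted[4] = Ca21$1aDa  (last char: 'a')
  sorted[5] = DaCa21$1a  (last char: 'a')
  sorted[6] = a21$1aDaC  (last char: 'C')
  sorted[7] = aCa21$1aD  (last char: 'D')
  sorted[8] = aDaCa21$1  (last char: '1')
Last column: 12$aaaCD1
Original string S is at sorted index 2

Answer: 12$aaaCD1
2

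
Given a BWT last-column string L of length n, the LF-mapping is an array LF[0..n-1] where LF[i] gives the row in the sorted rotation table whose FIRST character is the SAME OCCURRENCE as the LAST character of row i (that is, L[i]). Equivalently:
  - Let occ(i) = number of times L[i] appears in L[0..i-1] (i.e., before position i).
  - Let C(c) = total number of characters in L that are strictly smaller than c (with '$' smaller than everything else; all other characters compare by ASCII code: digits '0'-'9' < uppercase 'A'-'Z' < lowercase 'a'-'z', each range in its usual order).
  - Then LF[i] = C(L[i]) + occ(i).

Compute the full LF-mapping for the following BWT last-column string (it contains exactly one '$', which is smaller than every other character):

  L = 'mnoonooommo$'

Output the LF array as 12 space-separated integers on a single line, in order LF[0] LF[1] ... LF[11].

Answer: 1 4 6 7 5 8 9 10 2 3 11 0

Derivation:
Char counts: '$':1, 'm':3, 'n':2, 'o':6
C (first-col start): C('$')=0, C('m')=1, C('n')=4, C('o')=6
L[0]='m': occ=0, LF[0]=C('m')+0=1+0=1
L[1]='n': occ=0, LF[1]=C('n')+0=4+0=4
L[2]='o': occ=0, LF[2]=C('o')+0=6+0=6
L[3]='o': occ=1, LF[3]=C('o')+1=6+1=7
L[4]='n': occ=1, LF[4]=C('n')+1=4+1=5
L[5]='o': occ=2, LF[5]=C('o')+2=6+2=8
L[6]='o': occ=3, LF[6]=C('o')+3=6+3=9
L[7]='o': occ=4, LF[7]=C('o')+4=6+4=10
L[8]='m': occ=1, LF[8]=C('m')+1=1+1=2
L[9]='m': occ=2, LF[9]=C('m')+2=1+2=3
L[10]='o': occ=5, LF[10]=C('o')+5=6+5=11
L[11]='$': occ=0, LF[11]=C('$')+0=0+0=0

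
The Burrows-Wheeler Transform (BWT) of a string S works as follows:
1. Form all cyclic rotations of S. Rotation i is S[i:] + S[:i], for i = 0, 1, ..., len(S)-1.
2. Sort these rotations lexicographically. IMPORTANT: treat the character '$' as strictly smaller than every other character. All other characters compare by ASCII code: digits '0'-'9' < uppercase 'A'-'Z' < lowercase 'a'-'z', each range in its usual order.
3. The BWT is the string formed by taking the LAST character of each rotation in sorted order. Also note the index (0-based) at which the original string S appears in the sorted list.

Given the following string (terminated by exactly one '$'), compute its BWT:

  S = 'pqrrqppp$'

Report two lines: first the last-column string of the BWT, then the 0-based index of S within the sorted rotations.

Answer: pppq$rprq
4

Derivation:
All 9 rotations (rotation i = S[i:]+S[:i]):
  rot[0] = pqrrqppp$
  rot[1] = qrrqppp$p
  rot[2] = rrqppp$pq
  rot[3] = rqppp$pqr
  rot[4] = qppp$pqrr
  rot[5] = ppp$pqrrq
  rot[6] = pp$pqrrqp
  rot[7] = p$pqrrqpp
  rot[8] = $pqrrqppp
Sorted (with $ < everything):
  sorted[0] = $pqrrqppp  (last char: 'p')
  sorted[1] = p$pqrrqpp  (last char: 'p')
  sorted[2] = pp$pqrrqp  (last char: 'p')
  sorted[3] = ppp$pqrrq  (last char: 'q')
  sorted[4] = pqrrqppp$  (last char: '$')
  sorted[5] = qppp$pqrr  (last char: 'r')
  sorted[6] = qrrqppp$p  (last char: 'p')
  sorted[7] = rqppp$pqr  (last char: 'r')
  sorted[8] = rrqppp$pq  (last char: 'q')
Last column: pppq$rprq
Original string S is at sorted index 4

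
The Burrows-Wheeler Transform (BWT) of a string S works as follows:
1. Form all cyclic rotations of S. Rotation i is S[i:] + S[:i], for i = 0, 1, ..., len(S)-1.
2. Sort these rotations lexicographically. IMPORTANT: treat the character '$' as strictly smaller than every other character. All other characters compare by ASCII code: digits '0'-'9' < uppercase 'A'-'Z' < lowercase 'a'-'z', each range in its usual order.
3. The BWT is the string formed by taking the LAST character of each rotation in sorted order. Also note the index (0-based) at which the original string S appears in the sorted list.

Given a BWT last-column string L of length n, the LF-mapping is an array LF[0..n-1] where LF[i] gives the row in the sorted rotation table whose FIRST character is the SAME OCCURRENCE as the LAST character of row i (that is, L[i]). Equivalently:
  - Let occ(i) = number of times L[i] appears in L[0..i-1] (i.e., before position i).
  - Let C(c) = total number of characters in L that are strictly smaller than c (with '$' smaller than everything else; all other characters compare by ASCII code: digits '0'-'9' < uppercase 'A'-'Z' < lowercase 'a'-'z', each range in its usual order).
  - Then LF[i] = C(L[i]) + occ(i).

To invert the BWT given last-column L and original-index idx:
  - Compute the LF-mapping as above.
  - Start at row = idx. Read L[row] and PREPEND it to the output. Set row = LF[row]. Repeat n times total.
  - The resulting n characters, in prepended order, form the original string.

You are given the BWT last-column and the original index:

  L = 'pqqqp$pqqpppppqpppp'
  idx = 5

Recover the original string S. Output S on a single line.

LF mapping: 1 13 14 15 2 0 3 16 17 4 5 6 7 8 18 9 10 11 12
Walk LF starting at row 5, prepending L[row]:
  step 1: row=5, L[5]='$', prepend. Next row=LF[5]=0
  step 2: row=0, L[0]='p', prepend. Next row=LF[0]=1
  step 3: row=1, L[1]='q', prepend. Next row=LF[1]=13
  step 4: row=13, L[13]='p', prepend. Next row=LF[13]=8
  step 5: row=8, L[8]='q', prepend. Next row=LF[8]=17
  step 6: row=17, L[17]='p', prepend. Next row=LF[17]=11
  step 7: row=11, L[11]='p', prepend. Next row=LF[11]=6
  step 8: row=6, L[6]='p', prepend. Next row=LF[6]=3
  step 9: row=3, L[3]='q', prepend. Next row=LF[3]=15
  step 10: row=15, L[15]='p', prepend. Next row=LF[15]=9
  step 11: row=9, L[9]='p', prepend. Next row=LF[9]=4
  step 12: row=4, L[4]='p', prepend. Next row=LF[4]=2
  step 13: row=2, L[2]='q', prepend. Next row=LF[2]=14
  step 14: row=14, L[14]='q', prepend. Next row=LF[14]=18
  step 15: row=18, L[18]='p', prepend. Next row=LF[18]=12
  step 16: row=12, L[12]='p', prepend. Next row=LF[12]=7
  step 17: row=7, L[7]='q', prepend. Next row=LF[7]=16
  step 18: row=16, L[16]='p', prepend. Next row=LF[16]=10
  step 19: row=10, L[10]='p', prepend. Next row=LF[10]=5
Reversed output: ppqppqqpppqpppqpqp$

Answer: ppqppqqpppqpppqpqp$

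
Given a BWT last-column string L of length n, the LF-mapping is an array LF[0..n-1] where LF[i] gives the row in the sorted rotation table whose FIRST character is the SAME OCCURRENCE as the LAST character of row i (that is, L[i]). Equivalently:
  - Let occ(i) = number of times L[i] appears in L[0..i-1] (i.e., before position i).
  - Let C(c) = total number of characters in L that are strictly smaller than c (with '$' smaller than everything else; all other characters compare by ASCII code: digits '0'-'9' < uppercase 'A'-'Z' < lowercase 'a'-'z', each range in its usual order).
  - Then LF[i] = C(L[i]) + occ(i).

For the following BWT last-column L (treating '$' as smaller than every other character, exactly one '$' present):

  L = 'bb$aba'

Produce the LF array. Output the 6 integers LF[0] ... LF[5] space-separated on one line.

Char counts: '$':1, 'a':2, 'b':3
C (first-col start): C('$')=0, C('a')=1, C('b')=3
L[0]='b': occ=0, LF[0]=C('b')+0=3+0=3
L[1]='b': occ=1, LF[1]=C('b')+1=3+1=4
L[2]='$': occ=0, LF[2]=C('$')+0=0+0=0
L[3]='a': occ=0, LF[3]=C('a')+0=1+0=1
L[4]='b': occ=2, LF[4]=C('b')+2=3+2=5
L[5]='a': occ=1, LF[5]=C('a')+1=1+1=2

Answer: 3 4 0 1 5 2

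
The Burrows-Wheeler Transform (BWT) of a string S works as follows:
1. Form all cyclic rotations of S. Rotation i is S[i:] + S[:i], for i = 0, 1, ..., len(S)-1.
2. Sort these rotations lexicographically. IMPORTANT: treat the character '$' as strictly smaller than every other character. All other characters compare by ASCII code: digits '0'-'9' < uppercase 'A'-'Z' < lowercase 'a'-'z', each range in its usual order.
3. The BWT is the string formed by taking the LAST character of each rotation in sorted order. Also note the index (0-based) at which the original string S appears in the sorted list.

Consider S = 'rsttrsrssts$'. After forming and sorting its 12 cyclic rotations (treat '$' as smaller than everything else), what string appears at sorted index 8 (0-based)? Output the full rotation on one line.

All 12 rotations (rotation i = S[i:]+S[:i]):
  rot[0] = rsttrsrssts$
  rot[1] = sttrsrssts$r
  rot[2] = ttrsrssts$rs
  rot[3] = trsrssts$rst
  rot[4] = rsrssts$rstt
  rot[5] = srssts$rsttr
  rot[6] = rssts$rsttrs
  rot[7] = ssts$rsttrsr
  rot[8] = sts$rsttrsrs
  rot[9] = ts$rsttrsrss
  rot[10] = s$rsttrsrsst
  rot[11] = $rsttrsrssts
Sorted (with $ < everything):
  sorted[0] = $rsttrsrssts
  sorted[1] = rsrssts$rstt
  sorted[2] = rssts$rsttrs
  sorted[3] = rsttrsrssts$
  sorted[4] = s$rsttrsrsst
  sorted[5] = srssts$rsttr
  sorted[6] = ssts$rsttrsr
  sorted[7] = sts$rsttrsrs
  sorted[8] = sttrsrssts$r
  sorted[9] = trsrssts$rst
  sorted[10] = ts$rsttrsrss
  sorted[11] = ttrsrssts$rs
sorted[8] = sttrsrssts$r

Answer: sttrsrssts$r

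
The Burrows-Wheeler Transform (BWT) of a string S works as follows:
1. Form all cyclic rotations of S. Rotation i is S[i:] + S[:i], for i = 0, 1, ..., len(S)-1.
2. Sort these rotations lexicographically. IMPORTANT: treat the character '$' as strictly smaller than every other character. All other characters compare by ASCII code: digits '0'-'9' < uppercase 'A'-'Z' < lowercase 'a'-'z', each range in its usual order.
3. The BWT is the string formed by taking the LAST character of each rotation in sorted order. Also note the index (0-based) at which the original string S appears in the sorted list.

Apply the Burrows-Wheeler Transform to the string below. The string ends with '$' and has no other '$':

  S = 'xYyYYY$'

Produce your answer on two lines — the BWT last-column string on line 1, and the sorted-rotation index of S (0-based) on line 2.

Answer: YYYyx$Y
5

Derivation:
All 7 rotations (rotation i = S[i:]+S[:i]):
  rot[0] = xYyYYY$
  rot[1] = YyYYY$x
  rot[2] = yYYY$xY
  rot[3] = YYY$xYy
  rot[4] = YY$xYyY
  rot[5] = Y$xYyYY
  rot[6] = $xYyYYY
Sorted (with $ < everything):
  sorted[0] = $xYyYYY  (last char: 'Y')
  sorted[1] = Y$xYyYY  (last char: 'Y')
  sorted[2] = YY$xYyY  (last char: 'Y')
  sorted[3] = YYY$xYy  (last char: 'y')
  sorted[4] = YyYYY$x  (last char: 'x')
  sorted[5] = xYyYYY$  (last char: '$')
  sorted[6] = yYYY$xY  (last char: 'Y')
Last column: YYYyx$Y
Original string S is at sorted index 5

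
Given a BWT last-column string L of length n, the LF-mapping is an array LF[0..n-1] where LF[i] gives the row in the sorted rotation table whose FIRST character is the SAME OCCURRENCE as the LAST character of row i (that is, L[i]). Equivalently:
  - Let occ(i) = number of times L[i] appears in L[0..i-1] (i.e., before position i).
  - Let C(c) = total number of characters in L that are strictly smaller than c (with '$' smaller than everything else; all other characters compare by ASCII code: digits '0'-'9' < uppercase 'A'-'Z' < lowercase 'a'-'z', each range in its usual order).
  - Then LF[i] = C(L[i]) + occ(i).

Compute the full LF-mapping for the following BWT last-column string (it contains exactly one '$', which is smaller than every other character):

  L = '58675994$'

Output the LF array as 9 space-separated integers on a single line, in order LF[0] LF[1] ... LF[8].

Answer: 2 6 4 5 3 7 8 1 0

Derivation:
Char counts: '$':1, '4':1, '5':2, '6':1, '7':1, '8':1, '9':2
C (first-col start): C('$')=0, C('4')=1, C('5')=2, C('6')=4, C('7')=5, C('8')=6, C('9')=7
L[0]='5': occ=0, LF[0]=C('5')+0=2+0=2
L[1]='8': occ=0, LF[1]=C('8')+0=6+0=6
L[2]='6': occ=0, LF[2]=C('6')+0=4+0=4
L[3]='7': occ=0, LF[3]=C('7')+0=5+0=5
L[4]='5': occ=1, LF[4]=C('5')+1=2+1=3
L[5]='9': occ=0, LF[5]=C('9')+0=7+0=7
L[6]='9': occ=1, LF[6]=C('9')+1=7+1=8
L[7]='4': occ=0, LF[7]=C('4')+0=1+0=1
L[8]='$': occ=0, LF[8]=C('$')+0=0+0=0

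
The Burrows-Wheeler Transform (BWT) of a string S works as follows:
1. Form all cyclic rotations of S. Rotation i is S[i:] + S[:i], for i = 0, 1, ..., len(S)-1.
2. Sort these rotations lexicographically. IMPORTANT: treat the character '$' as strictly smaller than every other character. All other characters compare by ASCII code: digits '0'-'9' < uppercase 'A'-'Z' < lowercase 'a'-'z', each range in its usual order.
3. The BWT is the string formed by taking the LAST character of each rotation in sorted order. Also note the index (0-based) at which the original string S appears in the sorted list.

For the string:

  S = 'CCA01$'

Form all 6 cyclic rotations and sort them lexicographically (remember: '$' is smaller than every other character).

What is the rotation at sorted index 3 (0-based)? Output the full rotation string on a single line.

Answer: A01$CC

Derivation:
All 6 rotations (rotation i = S[i:]+S[:i]):
  rot[0] = CCA01$
  rot[1] = CA01$C
  rot[2] = A01$CC
  rot[3] = 01$CCA
  rot[4] = 1$CCA0
  rot[5] = $CCA01
Sorted (with $ < everything):
  sorted[0] = $CCA01
  sorted[1] = 01$CCA
  sorted[2] = 1$CCA0
  sorted[3] = A01$CC
  sorted[4] = CA01$C
  sorted[5] = CCA01$
sorted[3] = A01$CC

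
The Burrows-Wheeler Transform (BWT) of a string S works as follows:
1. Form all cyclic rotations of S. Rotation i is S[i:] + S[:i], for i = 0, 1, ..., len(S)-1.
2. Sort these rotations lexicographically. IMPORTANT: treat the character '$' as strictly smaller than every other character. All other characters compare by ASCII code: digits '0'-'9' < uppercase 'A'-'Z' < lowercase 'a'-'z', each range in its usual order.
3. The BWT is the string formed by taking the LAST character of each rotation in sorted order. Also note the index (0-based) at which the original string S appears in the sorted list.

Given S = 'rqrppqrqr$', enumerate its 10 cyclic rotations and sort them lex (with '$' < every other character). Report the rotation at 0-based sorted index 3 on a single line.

Answer: qr$rqrppqr

Derivation:
All 10 rotations (rotation i = S[i:]+S[:i]):
  rot[0] = rqrppqrqr$
  rot[1] = qrppqrqr$r
  rot[2] = rppqrqr$rq
  rot[3] = ppqrqr$rqr
  rot[4] = pqrqr$rqrp
  rot[5] = qrqr$rqrpp
  rot[6] = rqr$rqrppq
  rot[7] = qr$rqrppqr
  rot[8] = r$rqrppqrq
  rot[9] = $rqrppqrqr
Sorted (with $ < everything):
  sorted[0] = $rqrppqrqr
  sorted[1] = ppqrqr$rqr
  sorted[2] = pqrqr$rqrp
  sorted[3] = qr$rqrppqr
  sorted[4] = qrppqrqr$r
  sorted[5] = qrqr$rqrpp
  sorted[6] = r$rqrppqrq
  sorted[7] = rppqrqr$rq
  sorted[8] = rqr$rqrppq
  sorted[9] = rqrppqrqr$
sorted[3] = qr$rqrppqr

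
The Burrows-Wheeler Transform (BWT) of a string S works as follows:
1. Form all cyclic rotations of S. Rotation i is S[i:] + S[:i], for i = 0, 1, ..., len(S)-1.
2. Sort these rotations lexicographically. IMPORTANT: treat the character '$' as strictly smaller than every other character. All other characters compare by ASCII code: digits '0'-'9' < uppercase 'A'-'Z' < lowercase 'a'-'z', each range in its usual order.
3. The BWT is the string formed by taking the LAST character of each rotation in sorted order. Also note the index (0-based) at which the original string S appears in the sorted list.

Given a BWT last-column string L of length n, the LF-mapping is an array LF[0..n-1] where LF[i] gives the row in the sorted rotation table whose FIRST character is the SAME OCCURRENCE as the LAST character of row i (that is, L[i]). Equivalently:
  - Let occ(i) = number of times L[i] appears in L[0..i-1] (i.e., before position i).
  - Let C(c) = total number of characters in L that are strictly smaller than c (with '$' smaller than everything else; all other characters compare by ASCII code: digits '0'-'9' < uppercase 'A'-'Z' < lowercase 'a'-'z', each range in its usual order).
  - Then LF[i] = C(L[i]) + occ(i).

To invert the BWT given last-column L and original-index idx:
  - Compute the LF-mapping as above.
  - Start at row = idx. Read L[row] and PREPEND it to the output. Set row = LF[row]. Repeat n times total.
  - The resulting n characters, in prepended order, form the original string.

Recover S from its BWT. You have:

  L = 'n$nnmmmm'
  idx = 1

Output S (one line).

LF mapping: 5 0 6 7 1 2 3 4
Walk LF starting at row 1, prepending L[row]:
  step 1: row=1, L[1]='$', prepend. Next row=LF[1]=0
  step 2: row=0, L[0]='n', prepend. Next row=LF[0]=5
  step 3: row=5, L[5]='m', prepend. Next row=LF[5]=2
  step 4: row=2, L[2]='n', prepend. Next row=LF[2]=6
  step 5: row=6, L[6]='m', prepend. Next row=LF[6]=3
  step 6: row=3, L[3]='n', prepend. Next row=LF[3]=7
  step 7: row=7, L[7]='m', prepend. Next row=LF[7]=4
  step 8: row=4, L[4]='m', prepend. Next row=LF[4]=1
Reversed output: mmnmnmn$

Answer: mmnmnmn$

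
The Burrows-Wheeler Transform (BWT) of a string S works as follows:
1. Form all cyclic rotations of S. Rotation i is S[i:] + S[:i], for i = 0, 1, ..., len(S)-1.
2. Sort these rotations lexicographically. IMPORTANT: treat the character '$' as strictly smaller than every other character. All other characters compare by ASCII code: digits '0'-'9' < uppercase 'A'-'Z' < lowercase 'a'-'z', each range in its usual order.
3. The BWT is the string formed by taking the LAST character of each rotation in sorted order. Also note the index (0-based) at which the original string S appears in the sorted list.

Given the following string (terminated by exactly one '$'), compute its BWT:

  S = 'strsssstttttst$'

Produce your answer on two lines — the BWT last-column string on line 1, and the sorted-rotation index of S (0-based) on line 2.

Answer: ttrsst$ssstttts
6

Derivation:
All 15 rotations (rotation i = S[i:]+S[:i]):
  rot[0] = strsssstttttst$
  rot[1] = trsssstttttst$s
  rot[2] = rsssstttttst$st
  rot[3] = sssstttttst$str
  rot[4] = ssstttttst$strs
  rot[5] = sstttttst$strss
  rot[6] = stttttst$strsss
  rot[7] = tttttst$strssss
  rot[8] = ttttst$strsssst
  rot[9] = tttst$strsssstt
  rot[10] = ttst$strssssttt
  rot[11] = tst$strsssstttt
  rot[12] = st$strssssttttt
  rot[13] = t$strssssttttts
  rot[14] = $strsssstttttst
Sorted (with $ < everything):
  sorted[0] = $strsssstttttst  (last char: 't')
  sorted[1] = rsssstttttst$st  (last char: 't')
  sorted[2] = sssstttttst$str  (last char: 'r')
  sorted[3] = ssstttttst$strs  (last char: 's')
  sorted[4] = sstttttst$strss  (last char: 's')
  sorted[5] = st$strssssttttt  (last char: 't')
  sorted[6] = strsssstttttst$  (last char: '$')
  sorted[7] = stttttst$strsss  (last char: 's')
  sorted[8] = t$strssssttttts  (last char: 's')
  sorted[9] = trsssstttttst$s  (last char: 's')
  sorted[10] = tst$strsssstttt  (last char: 't')
  sorted[11] = ttst$strssssttt  (last char: 't')
  sorted[12] = tttst$strsssstt  (last char: 't')
  sorted[13] = ttttst$strsssst  (last char: 't')
  sorted[14] = tttttst$strssss  (last char: 's')
Last column: ttrsst$ssstttts
Original string S is at sorted index 6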